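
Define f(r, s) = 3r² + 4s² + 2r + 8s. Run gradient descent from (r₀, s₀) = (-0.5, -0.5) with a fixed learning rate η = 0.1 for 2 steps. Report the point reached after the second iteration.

(-0.36, -0.98)

∇f = (6r + 2, 8s + 8)
(r₁, s₁) = (-0.5, -0.5) − 0.1·(-1, 4) = (-0.4, -0.9)
(r₂, s₂) = (-0.4, -0.9) − 0.1·(-0.4, 0.8) = (-0.36, -0.98)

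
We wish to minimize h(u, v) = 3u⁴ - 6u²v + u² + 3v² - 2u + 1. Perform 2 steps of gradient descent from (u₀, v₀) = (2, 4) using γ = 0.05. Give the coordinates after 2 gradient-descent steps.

(2.2546, 3.883)

∇h = (12u³ - 12uv + 2u - 2, -6u² + 6v)
Step 1: at (2, 4), ∇h = (2, 0) → (2, 4) − 0.05·(2, 0) = (1.9, 4)
Step 2: at (1.9, 4), ∇h = (-7.092, 2.34) → (1.9, 4) − 0.05·(-7.092, 2.34) = (2.2546, 3.883)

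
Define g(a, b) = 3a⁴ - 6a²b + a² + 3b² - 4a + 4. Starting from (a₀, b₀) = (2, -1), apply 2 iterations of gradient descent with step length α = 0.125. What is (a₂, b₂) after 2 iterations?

∇g = (12a³ - 12ab + 2a - 4, -6a² + 6b)
(a₁, b₁) = (2, -1) − 0.125·(120, -30) = (-13, 2.75)
(a₂, b₂) = (-13, 2.75) − 0.125·(-25965, -997.5) = (3232.625, 127.4375)

(3232.625, 127.4375)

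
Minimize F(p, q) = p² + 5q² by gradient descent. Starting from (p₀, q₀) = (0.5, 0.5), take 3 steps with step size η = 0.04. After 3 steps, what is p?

∇F = (2p, 10q)
(p₁, q₁) = (0.5, 0.5) − 0.04·(1, 5) = (0.46, 0.3)
(p₂, q₂) = (0.46, 0.3) − 0.04·(0.92, 3) = (0.4232, 0.18)
(p₃, q₃) = (0.4232, 0.18) − 0.04·(0.8464, 1.8) = (0.389344, 0.108)
p = 0.389344

0.389344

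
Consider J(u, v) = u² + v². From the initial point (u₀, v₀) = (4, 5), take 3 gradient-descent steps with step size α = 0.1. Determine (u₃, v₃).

∇J = (2u, 2v)
Step 1: at (4, 5), ∇J = (8, 10) → (4, 5) − 0.1·(8, 10) = (3.2, 4)
Step 2: at (3.2, 4), ∇J = (6.4, 8) → (3.2, 4) − 0.1·(6.4, 8) = (2.56, 3.2)
Step 3: at (2.56, 3.2), ∇J = (5.12, 6.4) → (2.56, 3.2) − 0.1·(5.12, 6.4) = (2.048, 2.56)

(2.048, 2.56)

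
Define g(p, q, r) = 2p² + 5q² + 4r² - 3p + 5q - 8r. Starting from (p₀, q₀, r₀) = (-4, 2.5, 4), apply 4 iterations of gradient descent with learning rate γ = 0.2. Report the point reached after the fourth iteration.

(0.7424, 2.5, 1.3888)

∇g = (4p - 3, 10q + 5, 8r - 8)
Step 1: at (-4, 2.5, 4), ∇g = (-19, 30, 24) → (-4, 2.5, 4) − 0.2·(-19, 30, 24) = (-0.2, -3.5, -0.8)
Step 2: at (-0.2, -3.5, -0.8), ∇g = (-3.8, -30, -14.4) → (-0.2, -3.5, -0.8) − 0.2·(-3.8, -30, -14.4) = (0.56, 2.5, 2.08)
Step 3: at (0.56, 2.5, 2.08), ∇g = (-0.76, 30, 8.64) → (0.56, 2.5, 2.08) − 0.2·(-0.76, 30, 8.64) = (0.712, -3.5, 0.352)
Step 4: at (0.712, -3.5, 0.352), ∇g = (-0.152, -30, -5.184) → (0.712, -3.5, 0.352) − 0.2·(-0.152, -30, -5.184) = (0.7424, 2.5, 1.3888)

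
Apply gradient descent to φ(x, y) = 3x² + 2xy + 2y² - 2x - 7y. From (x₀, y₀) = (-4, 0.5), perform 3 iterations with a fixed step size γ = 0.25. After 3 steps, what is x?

1.4375

∇φ = (6x + 2y - 2, 2x + 4y - 7)
(x₁, y₁) = (-4, 0.5) − 0.25·(-25, -13) = (2.25, 3.75)
(x₂, y₂) = (2.25, 3.75) − 0.25·(19, 12.5) = (-2.5, 0.625)
(x₃, y₃) = (-2.5, 0.625) − 0.25·(-15.75, -9.5) = (1.4375, 3)
x = 1.4375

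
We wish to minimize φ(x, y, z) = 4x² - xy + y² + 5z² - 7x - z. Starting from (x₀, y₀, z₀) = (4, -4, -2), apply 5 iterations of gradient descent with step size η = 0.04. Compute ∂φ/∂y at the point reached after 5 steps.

-5.52967168

∇φ = (8x - y - 7, -x + 2y, 10z - 1)
Step 1: at (4, -4, -2), ∇φ = (29, -12, -21) → (4, -4, -2) − 0.04·(29, -12, -21) = (2.84, -3.52, -1.16)
Step 2: at (2.84, -3.52, -1.16), ∇φ = (19.24, -9.88, -12.6) → (2.84, -3.52, -1.16) − 0.04·(19.24, -9.88, -12.6) = (2.0704, -3.1248, -0.656)
Step 3: at (2.0704, -3.1248, -0.656), ∇φ = (12.688, -8.32, -7.56) → (2.0704, -3.1248, -0.656) − 0.04·(12.688, -8.32, -7.56) = (1.56288, -2.792, -0.3536)
Step 4: at (1.56288, -2.792, -0.3536), ∇φ = (8.29504, -7.14688, -4.536) → (1.56288, -2.792, -0.3536) − 0.04·(8.29504, -7.14688, -4.536) = (1.2310784, -2.5061248, -0.17216)
Step 5: at (1.2310784, -2.5061248, -0.17216), ∇φ = (5.354752, -6.243328, -2.7216) → (1.2310784, -2.5061248, -0.17216) − 0.04·(5.354752, -6.243328, -2.7216) = (1.01688832, -2.25639168, -0.063296)
∂φ/∂y at (1.01688832, -2.25639168, -0.063296) = -5.52967168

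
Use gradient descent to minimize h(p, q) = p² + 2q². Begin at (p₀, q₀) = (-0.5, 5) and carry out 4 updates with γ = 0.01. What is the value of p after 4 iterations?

-0.46118408

∇h = (2p, 4q)
(p₁, q₁) = (-0.5, 5) − 0.01·(-1, 20) = (-0.49, 4.8)
(p₂, q₂) = (-0.49, 4.8) − 0.01·(-0.98, 19.2) = (-0.4802, 4.608)
(p₃, q₃) = (-0.4802, 4.608) − 0.01·(-0.9604, 18.432) = (-0.470596, 4.42368)
(p₄, q₄) = (-0.470596, 4.42368) − 0.01·(-0.941192, 17.69472) = (-0.46118408, 4.2467328)
p = -0.46118408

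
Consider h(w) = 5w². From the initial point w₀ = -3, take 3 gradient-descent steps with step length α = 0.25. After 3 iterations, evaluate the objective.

h′(w) = 10w
w₁ = -3 − 0.25·(-30) = 4.5
w₂ = 4.5 − 0.25·45 = -6.75
w₃ = -6.75 − 0.25·(-67.5) = 10.125
h(10.125) = 512.578125

512.578125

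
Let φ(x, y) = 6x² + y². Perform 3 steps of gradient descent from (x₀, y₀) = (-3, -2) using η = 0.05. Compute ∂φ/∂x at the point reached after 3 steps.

-2.304

∇φ = (12x, 2y)
(x₁, y₁) = (-3, -2) − 0.05·(-36, -4) = (-1.2, -1.8)
(x₂, y₂) = (-1.2, -1.8) − 0.05·(-14.4, -3.6) = (-0.48, -1.62)
(x₃, y₃) = (-0.48, -1.62) − 0.05·(-5.76, -3.24) = (-0.192, -1.458)
∂φ/∂x at (-0.192, -1.458) = -2.304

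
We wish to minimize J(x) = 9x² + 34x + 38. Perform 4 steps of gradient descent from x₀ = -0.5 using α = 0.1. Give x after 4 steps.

-1.32

J′(x) = 18x + 34
Step 1: J′(-0.5) = 25; x₁ = -0.5 − 0.1·25 = -3
Step 2: J′(-3) = -20; x₂ = -3 − 0.1·(-20) = -1
Step 3: J′(-1) = 16; x₃ = -1 − 0.1·16 = -2.6
Step 4: J′(-2.6) = -12.8; x₄ = -2.6 − 0.1·(-12.8) = -1.32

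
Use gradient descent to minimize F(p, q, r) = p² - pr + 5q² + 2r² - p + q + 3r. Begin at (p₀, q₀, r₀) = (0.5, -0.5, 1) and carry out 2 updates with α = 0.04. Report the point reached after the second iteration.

∇F = (2p - r - 1, 10q + 1, -p + 4r + 3)
Step 1: at (0.5, -0.5, 1), ∇F = (-1, -4, 6.5) → (0.5, -0.5, 1) − 0.04·(-1, -4, 6.5) = (0.54, -0.34, 0.74)
Step 2: at (0.54, -0.34, 0.74), ∇F = (-0.66, -2.4, 5.42) → (0.54, -0.34, 0.74) − 0.04·(-0.66, -2.4, 5.42) = (0.5664, -0.244, 0.5232)

(0.5664, -0.244, 0.5232)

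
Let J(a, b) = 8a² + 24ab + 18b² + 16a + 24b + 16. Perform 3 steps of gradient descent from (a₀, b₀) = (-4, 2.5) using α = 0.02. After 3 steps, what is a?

∇J = (16a + 24b + 16, 24a + 36b + 24)
Step 1: at (-4, 2.5), ∇J = (12, 18) → (-4, 2.5) − 0.02·(12, 18) = (-4.24, 2.14)
Step 2: at (-4.24, 2.14), ∇J = (-0.48, -0.72) → (-4.24, 2.14) − 0.02·(-0.48, -0.72) = (-4.2304, 2.1544)
Step 3: at (-4.2304, 2.1544), ∇J = (0.0192, 0.0288) → (-4.2304, 2.1544) − 0.02·(0.0192, 0.0288) = (-4.230784, 2.153824)
a = -4.230784

-4.230784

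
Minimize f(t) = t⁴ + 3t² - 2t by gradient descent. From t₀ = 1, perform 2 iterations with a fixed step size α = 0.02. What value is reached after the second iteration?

0.73178368

f′(t) = 4t³ + 6t - 2
t₁ = 1 − 0.02·8 = 0.84
t₂ = 0.84 − 0.02·5.410816 = 0.73178368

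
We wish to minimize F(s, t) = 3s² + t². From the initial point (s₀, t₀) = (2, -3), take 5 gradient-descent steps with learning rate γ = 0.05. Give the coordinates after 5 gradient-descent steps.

(0.33614, -1.77147)

∇F = (6s, 2t)
Step 1: at (2, -3), ∇F = (12, -6) → (2, -3) − 0.05·(12, -6) = (1.4, -2.7)
Step 2: at (1.4, -2.7), ∇F = (8.4, -5.4) → (1.4, -2.7) − 0.05·(8.4, -5.4) = (0.98, -2.43)
Step 3: at (0.98, -2.43), ∇F = (5.88, -4.86) → (0.98, -2.43) − 0.05·(5.88, -4.86) = (0.686, -2.187)
Step 4: at (0.686, -2.187), ∇F = (4.116, -4.374) → (0.686, -2.187) − 0.05·(4.116, -4.374) = (0.4802, -1.9683)
Step 5: at (0.4802, -1.9683), ∇F = (2.8812, -3.9366) → (0.4802, -1.9683) − 0.05·(2.8812, -3.9366) = (0.33614, -1.77147)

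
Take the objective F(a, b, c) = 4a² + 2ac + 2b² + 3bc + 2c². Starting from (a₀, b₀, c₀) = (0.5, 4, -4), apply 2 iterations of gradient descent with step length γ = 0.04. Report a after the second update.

0.7592

∇F = (8a + 2c, 4b + 3c, 2a + 3b + 4c)
(a₁, b₁, c₁) = (0.5, 4, -4) − 0.04·(-4, 4, -3) = (0.66, 3.84, -3.88)
(a₂, b₂, c₂) = (0.66, 3.84, -3.88) − 0.04·(-2.48, 3.72, -2.68) = (0.7592, 3.6912, -3.7728)
a = 0.7592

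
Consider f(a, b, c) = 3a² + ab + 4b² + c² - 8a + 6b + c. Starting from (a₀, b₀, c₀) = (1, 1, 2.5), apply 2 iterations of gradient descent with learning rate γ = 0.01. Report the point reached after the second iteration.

(1.0209, 0.7119, 2.3812)

∇f = (6a + b - 8, a + 8b + 6, 2c + 1)
(a₁, b₁, c₁) = (1, 1, 2.5) − 0.01·(-1, 15, 6) = (1.01, 0.85, 2.44)
(a₂, b₂, c₂) = (1.01, 0.85, 2.44) − 0.01·(-1.09, 13.81, 5.88) = (1.0209, 0.7119, 2.3812)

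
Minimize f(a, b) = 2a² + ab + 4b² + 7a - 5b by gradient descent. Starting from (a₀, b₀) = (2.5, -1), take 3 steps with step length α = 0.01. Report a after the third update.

2.035904

∇f = (4a + b + 7, a + 8b - 5)
Step 1: at (2.5, -1), ∇f = (16, -10.5) → (2.5, -1) − 0.01·(16, -10.5) = (2.34, -0.895)
Step 2: at (2.34, -0.895), ∇f = (15.465, -9.82) → (2.34, -0.895) − 0.01·(15.465, -9.82) = (2.18535, -0.7968)
Step 3: at (2.18535, -0.7968), ∇f = (14.9446, -9.18905) → (2.18535, -0.7968) − 0.01·(14.9446, -9.18905) = (2.035904, -0.7049095)
a = 2.035904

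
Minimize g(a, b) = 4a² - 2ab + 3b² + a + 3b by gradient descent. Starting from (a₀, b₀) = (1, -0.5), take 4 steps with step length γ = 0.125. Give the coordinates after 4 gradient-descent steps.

∇g = (8a - 2b + 1, -2a + 6b + 3)
(a₁, b₁) = (1, -0.5) − 0.125·(10, -2) = (-0.25, -0.25)
(a₂, b₂) = (-0.25, -0.25) − 0.125·(-0.5, 2) = (-0.1875, -0.5)
(a₃, b₃) = (-0.1875, -0.5) − 0.125·(0.5, 0.375) = (-0.25, -0.546875)
(a₄, b₄) = (-0.25, -0.546875) − 0.125·(0.09375, 0.21875) = (-0.26171875, -0.57421875)

(-0.26171875, -0.57421875)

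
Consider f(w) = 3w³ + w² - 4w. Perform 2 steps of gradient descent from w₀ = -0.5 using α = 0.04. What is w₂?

f′(w) = 9w² + 2w - 4
Step 1: f′(-0.5) = -2.75; w₁ = -0.5 − 0.04·(-2.75) = -0.39
Step 2: f′(-0.39) = -3.4111; w₂ = -0.39 − 0.04·(-3.4111) = -0.253556

-0.253556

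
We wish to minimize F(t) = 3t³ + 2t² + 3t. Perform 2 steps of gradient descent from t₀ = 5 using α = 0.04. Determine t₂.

F′(t) = 9t² + 4t + 3
Step 1: F′(5) = 248; t₁ = 5 − 0.04·248 = -4.92
Step 2: F′(-4.92) = 201.1776; t₂ = -4.92 − 0.04·201.1776 = -12.967104

-12.967104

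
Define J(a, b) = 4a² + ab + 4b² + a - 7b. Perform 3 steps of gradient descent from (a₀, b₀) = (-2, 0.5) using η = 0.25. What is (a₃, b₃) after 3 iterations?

(2.1640625, 2.734375)

∇J = (8a + b + 1, a + 8b - 7)
(a₁, b₁) = (-2, 0.5) − 0.25·(-14.5, -5) = (1.625, 1.75)
(a₂, b₂) = (1.625, 1.75) − 0.25·(15.75, 8.625) = (-2.3125, -0.40625)
(a₃, b₃) = (-2.3125, -0.40625) − 0.25·(-17.90625, -12.5625) = (2.1640625, 2.734375)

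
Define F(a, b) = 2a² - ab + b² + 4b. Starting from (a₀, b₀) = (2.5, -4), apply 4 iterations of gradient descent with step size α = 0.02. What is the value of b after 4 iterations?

∇F = (4a - b, -a + 2b + 4)
(a₁, b₁) = (2.5, -4) − 0.02·(14, -6.5) = (2.22, -3.87)
(a₂, b₂) = (2.22, -3.87) − 0.02·(12.75, -5.96) = (1.965, -3.7508)
(a₃, b₃) = (1.965, -3.7508) − 0.02·(11.6108, -5.4666) = (1.732784, -3.641468)
(a₄, b₄) = (1.732784, -3.641468) − 0.02·(10.572604, -5.01572) = (1.52133192, -3.5411536)
b = -3.5411536

-3.5411536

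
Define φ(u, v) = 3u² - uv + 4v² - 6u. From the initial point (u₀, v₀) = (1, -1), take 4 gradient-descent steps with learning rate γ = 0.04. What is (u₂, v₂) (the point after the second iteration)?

∇φ = (6u - v - 6, -u + 8v)
Step 1: at (1, -1), ∇φ = (1, -9) → (1, -1) − 0.04·(1, -9) = (0.96, -0.64)
Step 2: at (0.96, -0.64), ∇φ = (0.4, -6.08) → (0.96, -0.64) − 0.04·(0.4, -6.08) = (0.944, -0.3968)

(0.944, -0.3968)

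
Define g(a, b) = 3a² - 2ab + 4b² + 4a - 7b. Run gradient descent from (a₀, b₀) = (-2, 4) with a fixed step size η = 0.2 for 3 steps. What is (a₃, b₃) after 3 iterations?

∇g = (6a - 2b + 4, -2a + 8b - 7)
(a₁, b₁) = (-2, 4) − 0.2·(-16, 29) = (1.2, -1.8)
(a₂, b₂) = (1.2, -1.8) − 0.2·(14.8, -23.8) = (-1.76, 2.96)
(a₃, b₃) = (-1.76, 2.96) − 0.2·(-12.48, 20.2) = (0.736, -1.08)

(0.736, -1.08)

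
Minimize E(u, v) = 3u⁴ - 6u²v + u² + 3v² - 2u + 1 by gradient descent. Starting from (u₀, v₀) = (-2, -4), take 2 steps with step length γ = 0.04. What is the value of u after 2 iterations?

-99.97197824

∇E = (12u³ - 12uv + 2u - 2, -6u² + 6v)
Step 1: at (-2, -4), ∇E = (-198, -48) → (-2, -4) − 0.04·(-198, -48) = (5.92, -2.08)
Step 2: at (5.92, -2.08), ∇E = (2647.299456, -222.7584) → (5.92, -2.08) − 0.04·(2647.299456, -222.7584) = (-99.97197824, 6.830336)
u = -99.97197824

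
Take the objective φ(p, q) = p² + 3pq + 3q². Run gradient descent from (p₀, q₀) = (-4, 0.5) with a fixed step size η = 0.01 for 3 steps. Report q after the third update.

∇φ = (2p + 3q, 3p + 6q)
Step 1: at (-4, 0.5), ∇φ = (-6.5, -9) → (-4, 0.5) − 0.01·(-6.5, -9) = (-3.935, 0.59)
Step 2: at (-3.935, 0.59), ∇φ = (-6.1, -8.265) → (-3.935, 0.59) − 0.01·(-6.1, -8.265) = (-3.874, 0.67265)
Step 3: at (-3.874, 0.67265), ∇φ = (-5.73005, -7.5861) → (-3.874, 0.67265) − 0.01·(-5.73005, -7.5861) = (-3.8166995, 0.748511)
q = 0.748511

0.748511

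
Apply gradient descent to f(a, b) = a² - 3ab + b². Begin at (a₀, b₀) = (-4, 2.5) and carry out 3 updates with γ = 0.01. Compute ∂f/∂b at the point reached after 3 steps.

∇f = (2a - 3b, -3a + 2b)
(a₁, b₁) = (-4, 2.5) − 0.01·(-15.5, 17) = (-3.845, 2.33)
(a₂, b₂) = (-3.845, 2.33) − 0.01·(-14.68, 16.195) = (-3.6982, 2.16805)
(a₃, b₃) = (-3.6982, 2.16805) − 0.01·(-13.90055, 15.4307) = (-3.5591945, 2.013743)
∂f/∂b at (-3.5591945, 2.013743) = 14.7050695

14.7050695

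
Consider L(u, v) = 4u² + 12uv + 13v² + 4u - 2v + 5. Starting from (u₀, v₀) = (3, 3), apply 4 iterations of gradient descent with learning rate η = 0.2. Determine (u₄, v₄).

∇L = (8u + 12v + 4, 12u + 26v - 2)
Step 1: at (3, 3), ∇L = (64, 112) → (3, 3) − 0.2·(64, 112) = (-9.8, -19.4)
Step 2: at (-9.8, -19.4), ∇L = (-307.2, -624) → (-9.8, -19.4) − 0.2·(-307.2, -624) = (51.64, 105.4)
Step 3: at (51.64, 105.4), ∇L = (1681.92, 3358.08) → (51.64, 105.4) − 0.2·(1681.92, 3358.08) = (-284.744, -566.216)
Step 4: at (-284.744, -566.216), ∇L = (-9068.544, -18140.544) → (-284.744, -566.216) − 0.2·(-9068.544, -18140.544) = (1528.9648, 3061.8928)

(1528.9648, 3061.8928)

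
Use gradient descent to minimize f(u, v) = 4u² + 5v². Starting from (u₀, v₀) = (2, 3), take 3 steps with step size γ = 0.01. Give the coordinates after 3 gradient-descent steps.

(1.557376, 2.187)

∇f = (8u, 10v)
Step 1: at (2, 3), ∇f = (16, 30) → (2, 3) − 0.01·(16, 30) = (1.84, 2.7)
Step 2: at (1.84, 2.7), ∇f = (14.72, 27) → (1.84, 2.7) − 0.01·(14.72, 27) = (1.6928, 2.43)
Step 3: at (1.6928, 2.43), ∇f = (13.5424, 24.3) → (1.6928, 2.43) − 0.01·(13.5424, 24.3) = (1.557376, 2.187)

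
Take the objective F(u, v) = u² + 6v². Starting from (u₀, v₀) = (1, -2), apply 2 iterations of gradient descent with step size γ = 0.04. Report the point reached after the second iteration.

(0.8464, -0.5408)

∇F = (2u, 12v)
(u₁, v₁) = (1, -2) − 0.04·(2, -24) = (0.92, -1.04)
(u₂, v₂) = (0.92, -1.04) − 0.04·(1.84, -12.48) = (0.8464, -0.5408)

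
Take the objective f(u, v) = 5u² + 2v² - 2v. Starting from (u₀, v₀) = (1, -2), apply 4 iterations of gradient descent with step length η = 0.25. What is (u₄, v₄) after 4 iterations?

(5.0625, 0.5)

∇f = (10u, 4v - 2)
(u₁, v₁) = (1, -2) − 0.25·(10, -10) = (-1.5, 0.5)
(u₂, v₂) = (-1.5, 0.5) − 0.25·(-15, 0) = (2.25, 0.5)
(u₃, v₃) = (2.25, 0.5) − 0.25·(22.5, 0) = (-3.375, 0.5)
(u₄, v₄) = (-3.375, 0.5) − 0.25·(-33.75, 0) = (5.0625, 0.5)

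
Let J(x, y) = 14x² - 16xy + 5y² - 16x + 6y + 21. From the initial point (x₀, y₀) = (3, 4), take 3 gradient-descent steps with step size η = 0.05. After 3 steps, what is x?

2.808

∇J = (28x - 16y - 16, -16x + 10y + 6)
(x₁, y₁) = (3, 4) − 0.05·(4, -2) = (2.8, 4.1)
(x₂, y₂) = (2.8, 4.1) − 0.05·(-3.2, 2.2) = (2.96, 3.99)
(x₃, y₃) = (2.96, 3.99) − 0.05·(3.04, -1.46) = (2.808, 4.063)
x = 2.808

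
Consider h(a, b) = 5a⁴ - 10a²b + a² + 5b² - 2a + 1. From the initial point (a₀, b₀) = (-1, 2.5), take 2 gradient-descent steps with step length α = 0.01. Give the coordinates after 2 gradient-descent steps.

∇h = (20a³ - 20ab + 2a - 2, -10a² + 10b)
(a₁, b₁) = (-1, 2.5) − 0.01·(26, 15) = (-1.26, 2.35)
(a₂, b₂) = (-1.26, 2.35) − 0.01·(14.69248, 7.624) = (-1.4069248, 2.27376)

(-1.4069248, 2.27376)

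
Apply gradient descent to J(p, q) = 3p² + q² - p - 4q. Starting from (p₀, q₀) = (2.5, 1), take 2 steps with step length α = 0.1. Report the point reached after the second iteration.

(0.54, 1.36)

∇J = (6p - 1, 2q - 4)
Step 1: at (2.5, 1), ∇J = (14, -2) → (2.5, 1) − 0.1·(14, -2) = (1.1, 1.2)
Step 2: at (1.1, 1.2), ∇J = (5.6, -1.6) → (1.1, 1.2) − 0.1·(5.6, -1.6) = (0.54, 1.36)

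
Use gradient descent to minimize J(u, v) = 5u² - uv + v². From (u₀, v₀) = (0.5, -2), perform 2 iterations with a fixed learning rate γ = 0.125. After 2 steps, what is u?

-0.0859375

∇J = (10u - v, -u + 2v)
Step 1: at (0.5, -2), ∇J = (7, -4.5) → (0.5, -2) − 0.125·(7, -4.5) = (-0.375, -1.4375)
Step 2: at (-0.375, -1.4375), ∇J = (-2.3125, -2.5) → (-0.375, -1.4375) − 0.125·(-2.3125, -2.5) = (-0.0859375, -1.125)
u = -0.0859375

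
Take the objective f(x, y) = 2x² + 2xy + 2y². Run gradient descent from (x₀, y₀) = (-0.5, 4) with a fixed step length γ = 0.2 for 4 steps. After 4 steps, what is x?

∇f = (4x + 2y, 2x + 4y)
(x₁, y₁) = (-0.5, 4) − 0.2·(6, 15) = (-1.7, 1)
(x₂, y₂) = (-1.7, 1) − 0.2·(-4.8, 0.6) = (-0.74, 0.88)
(x₃, y₃) = (-0.74, 0.88) − 0.2·(-1.2, 2.04) = (-0.5, 0.472)
(x₄, y₄) = (-0.5, 0.472) − 0.2·(-1.056, 0.888) = (-0.2888, 0.2944)
x = -0.2888

-0.2888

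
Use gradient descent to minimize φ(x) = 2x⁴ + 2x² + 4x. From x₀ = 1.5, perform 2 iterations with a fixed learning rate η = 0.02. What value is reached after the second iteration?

φ′(x) = 8x³ + 4x + 4
Step 1: φ′(1.5) = 37; x₁ = 1.5 − 0.02·37 = 0.76
Step 2: φ′(0.76) = 10.551808; x₂ = 0.76 − 0.02·10.551808 = 0.54896384

0.54896384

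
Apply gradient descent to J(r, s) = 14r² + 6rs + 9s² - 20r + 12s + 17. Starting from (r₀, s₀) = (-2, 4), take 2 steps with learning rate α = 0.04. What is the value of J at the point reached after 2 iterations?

∇J = (28r + 6s - 20, 6r + 18s + 12)
(r₁, s₁) = (-2, 4) − 0.04·(-52, 72) = (0.08, 1.12)
(r₂, s₂) = (0.08, 1.12) − 0.04·(-11.04, 32.64) = (0.5216, -0.1856)
J(0.5216, -0.1856) = 7.87890432

7.87890432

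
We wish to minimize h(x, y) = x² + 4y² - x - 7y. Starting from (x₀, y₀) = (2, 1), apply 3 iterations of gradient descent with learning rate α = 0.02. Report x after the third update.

∇h = (2x - 1, 8y - 7)
(x₁, y₁) = (2, 1) − 0.02·(3, 1) = (1.94, 0.98)
(x₂, y₂) = (1.94, 0.98) − 0.02·(2.88, 0.84) = (1.8824, 0.9632)
(x₃, y₃) = (1.8824, 0.9632) − 0.02·(2.7648, 0.7056) = (1.827104, 0.949088)
x = 1.827104

1.827104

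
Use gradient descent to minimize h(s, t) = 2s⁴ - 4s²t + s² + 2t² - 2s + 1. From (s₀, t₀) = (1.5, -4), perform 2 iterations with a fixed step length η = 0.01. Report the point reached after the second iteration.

∇h = (8s³ - 8st + 2s - 2, -4s² + 4t)
(s₁, t₁) = (1.5, -4) − 0.01·(76, -25) = (0.74, -3.75)
(s₂, t₂) = (0.74, -3.75) − 0.01·(24.921792, -17.1904) = (0.49078208, -3.578096)

(0.49078208, -3.578096)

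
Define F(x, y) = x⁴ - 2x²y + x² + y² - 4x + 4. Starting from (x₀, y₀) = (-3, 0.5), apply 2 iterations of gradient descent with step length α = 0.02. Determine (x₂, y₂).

(-0.66555392, 0.829504)

∇F = (4x³ - 4xy + 2x - 4, -2x² + 2y)
Step 1: at (-3, 0.5), ∇F = (-112, -17) → (-3, 0.5) − 0.02·(-112, -17) = (-0.76, 0.84)
Step 2: at (-0.76, 0.84), ∇F = (-4.722304, 0.5248) → (-0.76, 0.84) − 0.02·(-4.722304, 0.5248) = (-0.66555392, 0.829504)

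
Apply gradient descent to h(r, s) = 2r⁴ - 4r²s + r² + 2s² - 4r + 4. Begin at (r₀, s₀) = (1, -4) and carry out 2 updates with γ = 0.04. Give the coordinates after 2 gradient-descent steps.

(0.25907456, -2.644736)

∇h = (8r³ - 8rs + 2r - 4, -4r² + 4s)
(r₁, s₁) = (1, -4) − 0.04·(38, -20) = (-0.52, -3.2)
(r₂, s₂) = (-0.52, -3.2) − 0.04·(-19.476864, -13.8816) = (0.25907456, -2.644736)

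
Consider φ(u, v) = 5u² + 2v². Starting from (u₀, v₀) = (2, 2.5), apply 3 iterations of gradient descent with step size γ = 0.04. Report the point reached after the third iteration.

∇φ = (10u, 4v)
(u₁, v₁) = (2, 2.5) − 0.04·(20, 10) = (1.2, 2.1)
(u₂, v₂) = (1.2, 2.1) − 0.04·(12, 8.4) = (0.72, 1.764)
(u₃, v₃) = (0.72, 1.764) − 0.04·(7.2, 7.056) = (0.432, 1.48176)

(0.432, 1.48176)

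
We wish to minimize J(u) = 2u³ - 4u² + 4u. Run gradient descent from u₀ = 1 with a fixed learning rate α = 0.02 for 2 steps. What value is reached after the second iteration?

J′(u) = 6u² - 8u + 4
u₁ = 1 − 0.02·2 = 0.96
u₂ = 0.96 − 0.02·1.8496 = 0.923008

0.923008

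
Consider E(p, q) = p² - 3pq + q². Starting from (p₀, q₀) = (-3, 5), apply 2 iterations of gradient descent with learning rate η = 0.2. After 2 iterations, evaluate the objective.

∇E = (2p - 3q, -3p + 2q)
(p₁, q₁) = (-3, 5) − 0.2·(-21, 19) = (1.2, 1.2)
(p₂, q₂) = (1.2, 1.2) − 0.2·(-1.2, -1.2) = (1.44, 1.44)
E(1.44, 1.44) = -2.0736

-2.0736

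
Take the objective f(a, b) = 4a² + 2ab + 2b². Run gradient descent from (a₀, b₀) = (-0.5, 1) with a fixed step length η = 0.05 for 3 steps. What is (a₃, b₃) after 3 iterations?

(-0.267, 0.6085)

∇f = (8a + 2b, 2a + 4b)
Step 1: at (-0.5, 1), ∇f = (-2, 3) → (-0.5, 1) − 0.05·(-2, 3) = (-0.4, 0.85)
Step 2: at (-0.4, 0.85), ∇f = (-1.5, 2.6) → (-0.4, 0.85) − 0.05·(-1.5, 2.6) = (-0.325, 0.72)
Step 3: at (-0.325, 0.72), ∇f = (-1.16, 2.23) → (-0.325, 0.72) − 0.05·(-1.16, 2.23) = (-0.267, 0.6085)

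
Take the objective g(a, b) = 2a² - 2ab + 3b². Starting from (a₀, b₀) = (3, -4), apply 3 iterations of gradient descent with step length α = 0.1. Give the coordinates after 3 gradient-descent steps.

∇g = (4a - 2b, -2a + 6b)
(a₁, b₁) = (3, -4) − 0.1·(20, -30) = (1, -1)
(a₂, b₂) = (1, -1) − 0.1·(6, -8) = (0.4, -0.2)
(a₃, b₃) = (0.4, -0.2) − 0.1·(2, -2) = (0.2, 0)

(0.2, 0)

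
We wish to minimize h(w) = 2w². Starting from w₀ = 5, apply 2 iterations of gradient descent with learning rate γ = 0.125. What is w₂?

h′(w) = 4w
w₁ = 5 − 0.125·20 = 2.5
w₂ = 2.5 − 0.125·10 = 1.25

1.25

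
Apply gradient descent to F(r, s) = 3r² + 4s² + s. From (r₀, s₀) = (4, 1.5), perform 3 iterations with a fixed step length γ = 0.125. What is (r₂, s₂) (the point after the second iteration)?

(0.25, -0.125)

∇F = (6r, 8s + 1)
Step 1: at (4, 1.5), ∇F = (24, 13) → (4, 1.5) − 0.125·(24, 13) = (1, -0.125)
Step 2: at (1, -0.125), ∇F = (6, 0) → (1, -0.125) − 0.125·(6, 0) = (0.25, -0.125)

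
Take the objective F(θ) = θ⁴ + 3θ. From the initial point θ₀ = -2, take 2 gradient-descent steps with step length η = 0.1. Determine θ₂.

F′(θ) = 4θ³ + 3
θ₁ = -2 − 0.1·(-29) = 0.9
θ₂ = 0.9 − 0.1·5.916 = 0.3084

0.3084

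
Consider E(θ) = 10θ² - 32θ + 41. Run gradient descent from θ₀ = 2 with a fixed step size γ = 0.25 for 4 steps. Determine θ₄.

E′(θ) = 20θ - 32
θ₁ = 2 − 0.25·8 = 0
θ₂ = 0 − 0.25·(-32) = 8
θ₃ = 8 − 0.25·128 = -24
θ₄ = -24 − 0.25·(-512) = 104

104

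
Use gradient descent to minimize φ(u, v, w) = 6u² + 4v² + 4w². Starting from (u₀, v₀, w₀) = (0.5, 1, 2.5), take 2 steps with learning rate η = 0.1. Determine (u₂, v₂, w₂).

(0.02, 0.04, 0.1)

∇φ = (12u, 8v, 8w)
Step 1: at (0.5, 1, 2.5), ∇φ = (6, 8, 20) → (0.5, 1, 2.5) − 0.1·(6, 8, 20) = (-0.1, 0.2, 0.5)
Step 2: at (-0.1, 0.2, 0.5), ∇φ = (-1.2, 1.6, 4) → (-0.1, 0.2, 0.5) − 0.1·(-1.2, 1.6, 4) = (0.02, 0.04, 0.1)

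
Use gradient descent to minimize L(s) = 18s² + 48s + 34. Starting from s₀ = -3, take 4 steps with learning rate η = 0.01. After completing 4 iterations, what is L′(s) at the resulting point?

L′(s) = 36s + 48
Step 1: L′(-3) = -60; s₁ = -3 − 0.01·(-60) = -2.4
Step 2: L′(-2.4) = -38.4; s₂ = -2.4 − 0.01·(-38.4) = -2.016
Step 3: L′(-2.016) = -24.576; s₃ = -2.016 − 0.01·(-24.576) = -1.77024
Step 4: L′(-1.77024) = -15.72864; s₄ = -1.77024 − 0.01·(-15.72864) = -1.6129536
L′(s) at (-1.6129536) = -10.0663296

-10.0663296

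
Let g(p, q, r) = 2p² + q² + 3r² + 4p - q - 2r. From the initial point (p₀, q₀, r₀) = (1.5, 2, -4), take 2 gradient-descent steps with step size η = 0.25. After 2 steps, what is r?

∇g = (4p + 4, 2q - 1, 6r - 2)
(p₁, q₁, r₁) = (1.5, 2, -4) − 0.25·(10, 3, -26) = (-1, 1.25, 2.5)
(p₂, q₂, r₂) = (-1, 1.25, 2.5) − 0.25·(0, 1.5, 13) = (-1, 0.875, -0.75)
r = -0.75

-0.75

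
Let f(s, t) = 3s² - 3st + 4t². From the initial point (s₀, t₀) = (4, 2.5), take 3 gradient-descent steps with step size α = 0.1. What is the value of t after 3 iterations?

0.644

∇f = (6s - 3t, -3s + 8t)
(s₁, t₁) = (4, 2.5) − 0.1·(16.5, 8) = (2.35, 1.7)
(s₂, t₂) = (2.35, 1.7) − 0.1·(9, 6.55) = (1.45, 1.045)
(s₃, t₃) = (1.45, 1.045) − 0.1·(5.565, 4.01) = (0.8935, 0.644)
t = 0.644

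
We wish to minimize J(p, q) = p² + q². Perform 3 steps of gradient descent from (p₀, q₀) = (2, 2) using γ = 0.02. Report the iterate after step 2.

∇J = (2p, 2q)
(p₁, q₁) = (2, 2) − 0.02·(4, 4) = (1.92, 1.92)
(p₂, q₂) = (1.92, 1.92) − 0.02·(3.84, 3.84) = (1.8432, 1.8432)

(1.8432, 1.8432)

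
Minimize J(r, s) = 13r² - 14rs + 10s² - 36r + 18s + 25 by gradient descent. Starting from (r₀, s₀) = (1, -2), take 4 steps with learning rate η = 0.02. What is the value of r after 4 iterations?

0.88440832

∇J = (26r - 14s - 36, -14r + 20s + 18)
Step 1: at (1, -2), ∇J = (18, -36) → (1, -2) − 0.02·(18, -36) = (0.64, -1.28)
Step 2: at (0.64, -1.28), ∇J = (-1.44, -16.56) → (0.64, -1.28) − 0.02·(-1.44, -16.56) = (0.6688, -0.9488)
Step 3: at (0.6688, -0.9488), ∇J = (-5.328, -10.3392) → (0.6688, -0.9488) − 0.02·(-5.328, -10.3392) = (0.77536, -0.742016)
Step 4: at (0.77536, -0.742016), ∇J = (-5.452416, -7.69536) → (0.77536, -0.742016) − 0.02·(-5.452416, -7.69536) = (0.88440832, -0.5881088)
r = 0.88440832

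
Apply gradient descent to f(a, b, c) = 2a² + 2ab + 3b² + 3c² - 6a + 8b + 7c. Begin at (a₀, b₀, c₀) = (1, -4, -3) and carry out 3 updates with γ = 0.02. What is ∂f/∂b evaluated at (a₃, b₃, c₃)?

-8.62784

∇f = (4a + 2b - 6, 2a + 6b + 8, 6c + 7)
(a₁, b₁, c₁) = (1, -4, -3) − 0.02·(-10, -14, -11) = (1.2, -3.72, -2.78)
(a₂, b₂, c₂) = (1.2, -3.72, -2.78) − 0.02·(-8.64, -11.92, -9.68) = (1.3728, -3.4816, -2.5864)
(a₃, b₃, c₃) = (1.3728, -3.4816, -2.5864) − 0.02·(-7.472, -10.144, -8.5184) = (1.52224, -3.27872, -2.416032)
∂f/∂b at (1.52224, -3.27872, -2.416032) = -8.62784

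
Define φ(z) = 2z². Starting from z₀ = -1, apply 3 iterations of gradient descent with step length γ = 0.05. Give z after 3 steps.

-0.512

φ′(z) = 4z
Step 1: φ′(-1) = -4; z₁ = -1 − 0.05·(-4) = -0.8
Step 2: φ′(-0.8) = -3.2; z₂ = -0.8 − 0.05·(-3.2) = -0.64
Step 3: φ′(-0.64) = -2.56; z₃ = -0.64 − 0.05·(-2.56) = -0.512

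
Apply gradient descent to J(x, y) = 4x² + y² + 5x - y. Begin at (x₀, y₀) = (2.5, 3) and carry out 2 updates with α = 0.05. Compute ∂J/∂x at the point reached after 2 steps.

9

∇J = (8x + 5, 2y - 1)
(x₁, y₁) = (2.5, 3) − 0.05·(25, 5) = (1.25, 2.75)
(x₂, y₂) = (1.25, 2.75) − 0.05·(15, 4.5) = (0.5, 2.525)
∂J/∂x at (0.5, 2.525) = 9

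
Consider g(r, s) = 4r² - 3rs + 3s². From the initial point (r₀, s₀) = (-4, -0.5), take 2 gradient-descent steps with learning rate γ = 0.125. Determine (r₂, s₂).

(-0.609375, -0.4765625)

∇g = (8r - 3s, -3r + 6s)
Step 1: at (-4, -0.5), ∇g = (-30.5, 9) → (-4, -0.5) − 0.125·(-30.5, 9) = (-0.1875, -1.625)
Step 2: at (-0.1875, -1.625), ∇g = (3.375, -9.1875) → (-0.1875, -1.625) − 0.125·(3.375, -9.1875) = (-0.609375, -0.4765625)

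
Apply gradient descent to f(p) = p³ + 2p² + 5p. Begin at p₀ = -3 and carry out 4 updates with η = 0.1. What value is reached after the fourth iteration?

f′(p) = 3p² + 4p + 5
p₁ = -3 − 0.1·20 = -5
p₂ = -5 − 0.1·60 = -11
p₃ = -11 − 0.1·324 = -43.4
p₄ = -43.4 − 0.1·5482.08 = -591.608

-591.608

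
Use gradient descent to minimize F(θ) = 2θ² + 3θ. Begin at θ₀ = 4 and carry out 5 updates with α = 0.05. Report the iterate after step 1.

3.05

F′(θ) = 4θ + 3
θ₁ = 4 − 0.05·19 = 3.05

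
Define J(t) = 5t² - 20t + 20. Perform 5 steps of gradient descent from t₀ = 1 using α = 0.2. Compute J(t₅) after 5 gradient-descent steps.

5

J′(t) = 10t - 20
Step 1: J′(1) = -10; t₁ = 1 − 0.2·(-10) = 3
Step 2: J′(3) = 10; t₂ = 3 − 0.2·10 = 1
Step 3: J′(1) = -10; t₃ = 1 − 0.2·(-10) = 3
Step 4: J′(3) = 10; t₄ = 3 − 0.2·10 = 1
Step 5: J′(1) = -10; t₅ = 1 − 0.2·(-10) = 3
J(3) = 5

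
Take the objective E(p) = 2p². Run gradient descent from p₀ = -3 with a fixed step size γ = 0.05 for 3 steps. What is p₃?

-1.536

E′(p) = 4p
p₁ = -3 − 0.05·(-12) = -2.4
p₂ = -2.4 − 0.05·(-9.6) = -1.92
p₃ = -1.92 − 0.05·(-7.68) = -1.536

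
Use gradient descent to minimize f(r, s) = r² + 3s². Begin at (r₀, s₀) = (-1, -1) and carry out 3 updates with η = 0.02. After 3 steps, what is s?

∇f = (2r, 6s)
(r₁, s₁) = (-1, -1) − 0.02·(-2, -6) = (-0.96, -0.88)
(r₂, s₂) = (-0.96, -0.88) − 0.02·(-1.92, -5.28) = (-0.9216, -0.7744)
(r₃, s₃) = (-0.9216, -0.7744) − 0.02·(-1.8432, -4.6464) = (-0.884736, -0.681472)
s = -0.681472

-0.681472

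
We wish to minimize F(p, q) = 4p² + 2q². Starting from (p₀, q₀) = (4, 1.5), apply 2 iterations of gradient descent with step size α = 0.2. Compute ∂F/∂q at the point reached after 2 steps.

∇F = (8p, 4q)
Step 1: at (4, 1.5), ∇F = (32, 6) → (4, 1.5) − 0.2·(32, 6) = (-2.4, 0.3)
Step 2: at (-2.4, 0.3), ∇F = (-19.2, 1.2) → (-2.4, 0.3) − 0.2·(-19.2, 1.2) = (1.44, 0.06)
∂F/∂q at (1.44, 0.06) = 0.24

0.24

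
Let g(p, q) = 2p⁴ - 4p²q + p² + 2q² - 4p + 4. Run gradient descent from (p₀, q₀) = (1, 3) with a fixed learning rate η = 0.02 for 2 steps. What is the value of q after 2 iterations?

2.760768

∇g = (8p³ - 8pq + 2p - 4, -4p² + 4q)
(p₁, q₁) = (1, 3) − 0.02·(-18, 8) = (1.36, 2.84)
(p₂, q₂) = (1.36, 2.84) − 0.02·(-12.055552, 3.9616) = (1.60111104, 2.760768)
q = 2.760768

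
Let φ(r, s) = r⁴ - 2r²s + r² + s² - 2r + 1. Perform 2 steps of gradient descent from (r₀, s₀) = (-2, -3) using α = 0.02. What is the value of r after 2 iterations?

-0.48910592

∇φ = (4r³ - 4rs + 2r - 2, -2r² + 2s)
Step 1: at (-2, -3), ∇φ = (-62, -14) → (-2, -3) − 0.02·(-62, -14) = (-0.76, -2.72)
Step 2: at (-0.76, -2.72), ∇φ = (-13.544704, -6.5952) → (-0.76, -2.72) − 0.02·(-13.544704, -6.5952) = (-0.48910592, -2.588096)
r = -0.48910592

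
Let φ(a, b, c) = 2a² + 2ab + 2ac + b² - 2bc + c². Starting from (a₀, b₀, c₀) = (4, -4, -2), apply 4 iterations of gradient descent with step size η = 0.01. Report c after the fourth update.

∇φ = (4a + 2b + 2c, 2a + 2b - 2c, 2a - 2b + 2c)
Step 1: at (4, -4, -2), ∇φ = (4, 4, 12) → (4, -4, -2) − 0.01·(4, 4, 12) = (3.96, -4.04, -2.12)
Step 2: at (3.96, -4.04, -2.12), ∇φ = (3.52, 4.08, 11.76) → (3.96, -4.04, -2.12) − 0.01·(3.52, 4.08, 11.76) = (3.9248, -4.0808, -2.2376)
Step 3: at (3.9248, -4.0808, -2.2376), ∇φ = (3.0624, 4.1632, 11.536) → (3.9248, -4.0808, -2.2376) − 0.01·(3.0624, 4.1632, 11.536) = (3.894176, -4.122432, -2.35296)
Step 4: at (3.894176, -4.122432, -2.35296), ∇φ = (2.62592, 4.249408, 11.327296) → (3.894176, -4.122432, -2.35296) − 0.01·(2.62592, 4.249408, 11.327296) = (3.8679168, -4.16492608, -2.46623296)
c = -2.46623296

-2.46623296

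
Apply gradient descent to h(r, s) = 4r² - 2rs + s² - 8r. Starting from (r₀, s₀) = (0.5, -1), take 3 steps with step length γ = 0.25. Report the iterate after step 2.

(0.875, 0.375)

∇h = (8r - 2s - 8, -2r + 2s)
(r₁, s₁) = (0.5, -1) − 0.25·(-2, -3) = (1, -0.25)
(r₂, s₂) = (1, -0.25) − 0.25·(0.5, -2.5) = (0.875, 0.375)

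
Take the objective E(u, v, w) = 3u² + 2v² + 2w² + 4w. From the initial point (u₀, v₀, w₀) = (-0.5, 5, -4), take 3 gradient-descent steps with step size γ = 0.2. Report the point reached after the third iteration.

∇E = (6u, 4v, 4w + 4)
(u₁, v₁, w₁) = (-0.5, 5, -4) − 0.2·(-3, 20, -12) = (0.1, 1, -1.6)
(u₂, v₂, w₂) = (0.1, 1, -1.6) − 0.2·(0.6, 4, -2.4) = (-0.02, 0.2, -1.12)
(u₃, v₃, w₃) = (-0.02, 0.2, -1.12) − 0.2·(-0.12, 0.8, -0.48) = (0.004, 0.04, -1.024)

(0.004, 0.04, -1.024)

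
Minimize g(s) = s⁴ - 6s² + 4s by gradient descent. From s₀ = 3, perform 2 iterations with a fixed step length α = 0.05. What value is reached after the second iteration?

g′(s) = 4s³ - 12s + 4
Step 1: g′(3) = 76; s₁ = 3 − 0.05·76 = -0.8
Step 2: g′(-0.8) = 11.552; s₂ = -0.8 − 0.05·11.552 = -1.3776

-1.3776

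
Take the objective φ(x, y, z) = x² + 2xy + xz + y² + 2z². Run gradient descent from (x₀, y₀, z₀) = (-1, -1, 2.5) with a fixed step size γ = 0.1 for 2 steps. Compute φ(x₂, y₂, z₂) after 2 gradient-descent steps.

∇φ = (2x + 2y + z, 2x + 2y, x + 4z)
Step 1: at (-1, -1, 2.5), ∇φ = (-1.5, -4, 9) → (-1, -1, 2.5) − 0.1·(-1.5, -4, 9) = (-0.85, -0.6, 1.6)
Step 2: at (-0.85, -0.6, 1.6), ∇φ = (-1.3, -2.9, 5.55) → (-0.85, -0.6, 1.6) − 0.1·(-1.3, -2.9, 5.55) = (-0.72, -0.31, 1.045)
φ(-0.72, -0.31, 1.045) = 2.49255

2.49255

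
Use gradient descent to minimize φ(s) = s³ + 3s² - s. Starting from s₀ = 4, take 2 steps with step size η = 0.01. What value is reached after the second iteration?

2.777877

φ′(s) = 3s² + 6s - 1
s₁ = 4 − 0.01·71 = 3.29
s₂ = 3.29 − 0.01·51.2123 = 2.777877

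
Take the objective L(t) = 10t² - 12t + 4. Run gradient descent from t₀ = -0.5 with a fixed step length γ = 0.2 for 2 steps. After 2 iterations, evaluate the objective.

L′(t) = 20t - 12
t₁ = -0.5 − 0.2·(-22) = 3.9
t₂ = 3.9 − 0.2·66 = -9.3
L(-9.3) = 980.5

980.5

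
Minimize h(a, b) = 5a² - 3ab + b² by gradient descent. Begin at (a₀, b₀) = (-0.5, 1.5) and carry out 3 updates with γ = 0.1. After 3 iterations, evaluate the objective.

0.42515775

∇h = (10a - 3b, -3a + 2b)
Step 1: at (-0.5, 1.5), ∇h = (-9.5, 4.5) → (-0.5, 1.5) − 0.1·(-9.5, 4.5) = (0.45, 1.05)
Step 2: at (0.45, 1.05), ∇h = (1.35, 0.75) → (0.45, 1.05) − 0.1·(1.35, 0.75) = (0.315, 0.975)
Step 3: at (0.315, 0.975), ∇h = (0.225, 1.005) → (0.315, 0.975) − 0.1·(0.225, 1.005) = (0.2925, 0.8745)
h(0.2925, 0.8745) = 0.42515775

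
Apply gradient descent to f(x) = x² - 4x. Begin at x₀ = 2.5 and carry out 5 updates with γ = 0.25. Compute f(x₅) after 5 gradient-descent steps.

-3.999755859375

f′(x) = 2x - 4
x₁ = 2.5 − 0.25·1 = 2.25
x₂ = 2.25 − 0.25·0.5 = 2.125
x₃ = 2.125 − 0.25·0.25 = 2.0625
x₄ = 2.0625 − 0.25·0.125 = 2.03125
x₅ = 2.03125 − 0.25·0.0625 = 2.015625
f(2.015625) = -3.999755859375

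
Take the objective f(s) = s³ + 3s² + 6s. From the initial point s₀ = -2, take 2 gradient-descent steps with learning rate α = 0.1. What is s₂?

f′(s) = 3s² + 6s + 6
Step 1: f′(-2) = 6; s₁ = -2 − 0.1·6 = -2.6
Step 2: f′(-2.6) = 10.68; s₂ = -2.6 − 0.1·10.68 = -3.668

-3.668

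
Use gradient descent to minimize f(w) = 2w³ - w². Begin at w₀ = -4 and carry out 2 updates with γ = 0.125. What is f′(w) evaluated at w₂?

340340

f′(w) = 6w² - 2w
Step 1: f′(-4) = 104; w₁ = -4 − 0.125·104 = -17
Step 2: f′(-17) = 1768; w₂ = -17 − 0.125·1768 = -238
f′(w) at (-238) = 340340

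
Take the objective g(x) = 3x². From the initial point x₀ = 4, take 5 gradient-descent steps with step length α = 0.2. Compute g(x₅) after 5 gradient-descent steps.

g′(x) = 6x
Step 1: g′(4) = 24; x₁ = 4 − 0.2·24 = -0.8
Step 2: g′(-0.8) = -4.8; x₂ = -0.8 − 0.2·(-4.8) = 0.16
Step 3: g′(0.16) = 0.96; x₃ = 0.16 − 0.2·0.96 = -0.032
Step 4: g′(-0.032) = -0.192; x₄ = -0.032 − 0.2·(-0.192) = 0.0064
Step 5: g′(0.0064) = 0.0384; x₅ = 0.0064 − 0.2·0.0384 = -0.00128
g(-0.00128) = 0.0000049152

0.0000049152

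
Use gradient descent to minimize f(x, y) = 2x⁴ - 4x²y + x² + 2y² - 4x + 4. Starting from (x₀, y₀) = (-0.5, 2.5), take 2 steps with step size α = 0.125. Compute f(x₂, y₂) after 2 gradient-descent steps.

∇f = (8x³ - 8xy + 2x - 4, -4x² + 4y)
Step 1: at (-0.5, 2.5), ∇f = (4, 9) → (-0.5, 2.5) − 0.125·(4, 9) = (-1, 1.375)
Step 2: at (-1, 1.375), ∇f = (-3, 1.5) → (-1, 1.375) − 0.125·(-3, 1.5) = (-0.625, 1.1875)
f(-0.625, 1.1875) = 8.16064453125

8.16064453125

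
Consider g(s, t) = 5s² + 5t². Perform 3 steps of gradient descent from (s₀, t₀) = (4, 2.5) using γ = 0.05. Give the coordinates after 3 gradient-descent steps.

(0.5, 0.3125)

∇g = (10s, 10t)
Step 1: at (4, 2.5), ∇g = (40, 25) → (4, 2.5) − 0.05·(40, 25) = (2, 1.25)
Step 2: at (2, 1.25), ∇g = (20, 12.5) → (2, 1.25) − 0.05·(20, 12.5) = (1, 0.625)
Step 3: at (1, 0.625), ∇g = (10, 6.25) → (1, 0.625) − 0.05·(10, 6.25) = (0.5, 0.3125)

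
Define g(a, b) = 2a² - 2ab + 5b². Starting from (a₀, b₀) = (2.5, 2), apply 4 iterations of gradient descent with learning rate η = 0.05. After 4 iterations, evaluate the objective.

∇g = (4a - 2b, -2a + 10b)
Step 1: at (2.5, 2), ∇g = (6, 15) → (2.5, 2) − 0.05·(6, 15) = (2.2, 1.25)
Step 2: at (2.2, 1.25), ∇g = (6.3, 8.1) → (2.2, 1.25) − 0.05·(6.3, 8.1) = (1.885, 0.845)
Step 3: at (1.885, 0.845), ∇g = (5.85, 4.68) → (1.885, 0.845) − 0.05·(5.85, 4.68) = (1.5925, 0.611)
Step 4: at (1.5925, 0.611), ∇g = (5.148, 2.925) → (1.5925, 0.611) − 0.05·(5.148, 2.925) = (1.3351, 0.46475)
g(1.3351, 0.46475) = 3.4039713825

3.4039713825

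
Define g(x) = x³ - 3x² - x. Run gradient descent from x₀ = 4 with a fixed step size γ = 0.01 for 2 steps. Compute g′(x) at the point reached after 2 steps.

15.966305344907

g′(x) = 3x² - 6x - 1
x₁ = 4 − 0.01·23 = 3.77
x₂ = 3.77 − 0.01·19.0187 = 3.579813
g′(x) at (3.579813) = 15.966305344907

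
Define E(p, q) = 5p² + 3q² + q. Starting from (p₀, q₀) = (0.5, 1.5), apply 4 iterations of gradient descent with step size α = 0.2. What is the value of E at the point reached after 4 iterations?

1.166688

∇E = (10p, 6q + 1)
Step 1: at (0.5, 1.5), ∇E = (5, 10) → (0.5, 1.5) − 0.2·(5, 10) = (-0.5, -0.5)
Step 2: at (-0.5, -0.5), ∇E = (-5, -2) → (-0.5, -0.5) − 0.2·(-5, -2) = (0.5, -0.1)
Step 3: at (0.5, -0.1), ∇E = (5, 0.4) → (0.5, -0.1) − 0.2·(5, 0.4) = (-0.5, -0.18)
Step 4: at (-0.5, -0.18), ∇E = (-5, -0.08) → (-0.5, -0.18) − 0.2·(-5, -0.08) = (0.5, -0.164)
E(0.5, -0.164) = 1.166688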